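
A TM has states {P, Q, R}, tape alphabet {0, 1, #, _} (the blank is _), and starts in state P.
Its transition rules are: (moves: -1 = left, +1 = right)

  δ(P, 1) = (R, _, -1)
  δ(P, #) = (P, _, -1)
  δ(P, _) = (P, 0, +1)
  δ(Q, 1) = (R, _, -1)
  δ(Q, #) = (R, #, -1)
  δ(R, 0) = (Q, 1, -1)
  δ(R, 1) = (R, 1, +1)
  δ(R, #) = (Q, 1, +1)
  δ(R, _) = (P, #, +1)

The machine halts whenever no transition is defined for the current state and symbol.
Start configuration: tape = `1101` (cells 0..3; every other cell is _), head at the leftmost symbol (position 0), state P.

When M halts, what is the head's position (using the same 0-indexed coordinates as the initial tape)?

P | ___[1]101   read 1 → write _, move -1, go to R
R | __[_]_101   read _ → write #, move +1, go to P
P | __#[_]101   read _ → write 0, move +1, go to P
P | __#0[1]01   read 1 → write _, move -1, go to R
R | __#[0]_01   read 0 → write 1, move -1, go to Q
Q | __[#]1_01   read # → write #, move -1, go to R
R | _[_]#1_01   read _ → write #, move +1, go to P
P | _#[#]1_01   read # → write _, move -1, go to P
P | _[#]_1_01   read # → write _, move -1, go to P
P | [_]__1_01   read _ → write 0, move +1, go to P
P | 0[_]_1_01   read _ → write 0, move +1, go to P
P | 00[_]1_01   read _ → write 0, move +1, go to P
P | 000[1]_01   read 1 → write _, move -1, go to R
R | 00[0]__01   read 0 → write 1, move -1, go to Q
Q | 0[0]1__01
At halt the head is at cell -2.

-2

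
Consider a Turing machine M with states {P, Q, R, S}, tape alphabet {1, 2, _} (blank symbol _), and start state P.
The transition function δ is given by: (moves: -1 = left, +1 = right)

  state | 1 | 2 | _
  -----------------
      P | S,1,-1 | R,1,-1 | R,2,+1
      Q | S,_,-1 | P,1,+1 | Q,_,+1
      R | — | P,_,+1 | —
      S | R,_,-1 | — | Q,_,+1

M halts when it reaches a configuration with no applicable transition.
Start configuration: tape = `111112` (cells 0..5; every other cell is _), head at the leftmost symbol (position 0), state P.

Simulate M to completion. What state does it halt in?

state=P head=0 tape=_[1]11112__   (P,1)→(S,1,-1)
state=S head=-1 tape=[_]111112__   (S,_)→(Q,_,+1)
state=Q head=0 tape=_[1]11112__   (Q,1)→(S,_,-1)
state=S head=-1 tape=[_]_11112__   (S,_)→(Q,_,+1)
state=Q head=0 tape=_[_]11112__   (Q,_)→(Q,_,+1)
state=Q head=1 tape=__[1]1112__   (Q,1)→(S,_,-1)
state=S head=0 tape=_[_]_1112__   (S,_)→(Q,_,+1)
state=Q head=1 tape=__[_]1112__   (Q,_)→(Q,_,+1)
state=Q head=2 tape=___[1]112__   (Q,1)→(S,_,-1)
state=S head=1 tape=__[_]_112__   (S,_)→(Q,_,+1)
state=Q head=2 tape=___[_]112__   (Q,_)→(Q,_,+1)
state=Q head=3 tape=____[1]12__   (Q,1)→(S,_,-1)
state=S head=2 tape=___[_]_12__   (S,_)→(Q,_,+1)
state=Q head=3 tape=____[_]12__   (Q,_)→(Q,_,+1)
state=Q head=4 tape=_____[1]2__   (Q,1)→(S,_,-1)
state=S head=3 tape=____[_]_2__   (S,_)→(Q,_,+1)
state=Q head=4 tape=_____[_]2__   (Q,_)→(Q,_,+1)
state=Q head=5 tape=______[2]__   (Q,2)→(P,1,+1)
state=P head=6 tape=______1[_]_   (P,_)→(R,2,+1)
state=R head=7 tape=______12[_]
No transition is defined for (R, _); M halts in state R.

R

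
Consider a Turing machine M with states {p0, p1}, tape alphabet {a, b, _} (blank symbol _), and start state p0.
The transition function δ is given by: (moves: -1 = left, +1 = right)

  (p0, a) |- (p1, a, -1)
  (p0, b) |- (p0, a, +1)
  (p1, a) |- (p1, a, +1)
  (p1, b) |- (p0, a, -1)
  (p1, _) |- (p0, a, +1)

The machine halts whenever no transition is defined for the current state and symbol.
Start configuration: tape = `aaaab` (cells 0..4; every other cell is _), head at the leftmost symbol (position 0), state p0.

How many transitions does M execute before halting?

p0 | _[a]aaab__   read a → write a, move -1, go to p1
p1 | [_]aaaab__   read _ → write a, move +1, go to p0
p0 | a[a]aaab__   read a → write a, move -1, go to p1
p1 | [a]aaaab__   read a → write a, move +1, go to p1
p1 | a[a]aaab__   read a → write a, move +1, go to p1
p1 | aa[a]aab__   read a → write a, move +1, go to p1
p1 | aaa[a]ab__   read a → write a, move +1, go to p1
p1 | aaaa[a]b__   read a → write a, move +1, go to p1
p1 | aaaaa[b]__   read b → write a, move -1, go to p0
p0 | aaaa[a]a__   read a → write a, move -1, go to p1
p1 | aaa[a]aa__   read a → write a, move +1, go to p1
p1 | aaaa[a]a__   read a → write a, move +1, go to p1
p1 | aaaaa[a]__   read a → write a, move +1, go to p1
p1 | aaaaaa[_]_   read _ → write a, move +1, go to p0
p0 | aaaaaaa[_]
M halts after 14 transitions.

14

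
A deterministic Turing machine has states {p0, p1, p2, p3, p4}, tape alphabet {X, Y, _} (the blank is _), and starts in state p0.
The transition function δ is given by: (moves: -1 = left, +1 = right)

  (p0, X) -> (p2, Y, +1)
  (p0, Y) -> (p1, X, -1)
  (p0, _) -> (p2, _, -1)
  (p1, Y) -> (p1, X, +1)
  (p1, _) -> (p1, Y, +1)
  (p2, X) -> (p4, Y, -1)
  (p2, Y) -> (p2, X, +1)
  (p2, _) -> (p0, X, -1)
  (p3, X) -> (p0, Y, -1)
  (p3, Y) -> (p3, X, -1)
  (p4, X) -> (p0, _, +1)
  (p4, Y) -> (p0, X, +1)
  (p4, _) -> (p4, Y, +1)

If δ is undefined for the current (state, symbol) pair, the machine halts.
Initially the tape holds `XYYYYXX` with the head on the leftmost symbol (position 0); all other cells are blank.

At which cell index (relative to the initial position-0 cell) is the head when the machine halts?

5

state=p0 head=0 tape=[X]YYYYXX   (p0,X)→(p2,Y,+1)
state=p2 head=1 tape=Y[Y]YYYXX   (p2,Y)→(p2,X,+1)
state=p2 head=2 tape=YX[Y]YYXX   (p2,Y)→(p2,X,+1)
state=p2 head=3 tape=YXX[Y]YXX   (p2,Y)→(p2,X,+1)
state=p2 head=4 tape=YXXX[Y]XX   (p2,Y)→(p2,X,+1)
state=p2 head=5 tape=YXXXX[X]X   (p2,X)→(p4,Y,-1)
state=p4 head=4 tape=YXXX[X]YX   (p4,X)→(p0,_,+1)
state=p0 head=5 tape=YXXX_[Y]X   (p0,Y)→(p1,X,-1)
state=p1 head=4 tape=YXXX[_]XX   (p1,_)→(p1,Y,+1)
state=p1 head=5 tape=YXXXY[X]X
At halt the head is at cell 5.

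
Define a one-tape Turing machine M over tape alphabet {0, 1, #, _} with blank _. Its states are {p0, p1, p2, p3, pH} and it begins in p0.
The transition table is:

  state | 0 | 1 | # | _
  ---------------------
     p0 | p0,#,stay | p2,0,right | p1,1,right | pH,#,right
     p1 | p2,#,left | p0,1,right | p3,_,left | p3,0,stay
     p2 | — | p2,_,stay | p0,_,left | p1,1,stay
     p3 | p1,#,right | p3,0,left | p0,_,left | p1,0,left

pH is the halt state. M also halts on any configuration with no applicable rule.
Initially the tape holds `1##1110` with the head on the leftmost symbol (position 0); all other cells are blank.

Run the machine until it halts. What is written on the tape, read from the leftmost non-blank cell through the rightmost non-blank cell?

state=p0 head=0 tape=[1]##1110   (p0,1)→(p2,0,right)
state=p2 head=1 tape=0[#]#1110   (p2,#)→(p0,_,left)
state=p0 head=0 tape=[0]_#1110   (p0,0)→(p0,#,stay)
state=p0 head=0 tape=[#]_#1110   (p0,#)→(p1,1,right)
state=p1 head=1 tape=1[_]#1110   (p1,_)→(p3,0,stay)
state=p3 head=1 tape=1[0]#1110   (p3,0)→(p1,#,right)
state=p1 head=2 tape=1#[#]1110   (p1,#)→(p3,_,left)
state=p3 head=1 tape=1[#]_1110   (p3,#)→(p0,_,left)
state=p0 head=0 tape=[1]__1110   (p0,1)→(p2,0,right)
state=p2 head=1 tape=0[_]_1110   (p2,_)→(p1,1,stay)
state=p1 head=1 tape=0[1]_1110   (p1,1)→(p0,1,right)
state=p0 head=2 tape=01[_]1110   (p0,_)→(pH,#,right)
state=pH head=3 tape=01#[1]110
The non-blank tape span at halt is 01#1110.

01#1110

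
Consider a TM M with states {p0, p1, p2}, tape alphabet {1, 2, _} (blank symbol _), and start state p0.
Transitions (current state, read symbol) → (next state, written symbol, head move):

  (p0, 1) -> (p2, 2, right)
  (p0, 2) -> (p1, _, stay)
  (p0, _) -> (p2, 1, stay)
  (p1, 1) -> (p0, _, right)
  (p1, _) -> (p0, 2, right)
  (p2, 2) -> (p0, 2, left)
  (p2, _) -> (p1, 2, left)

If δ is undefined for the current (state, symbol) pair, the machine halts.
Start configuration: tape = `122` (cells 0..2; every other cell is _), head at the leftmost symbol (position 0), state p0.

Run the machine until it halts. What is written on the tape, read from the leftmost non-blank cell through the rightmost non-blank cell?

state=p0 head=0 tape=[1]22_   (p0,1)→(p2,2,right)
state=p2 head=1 tape=2[2]2_   (p2,2)→(p0,2,left)
state=p0 head=0 tape=[2]22_   (p0,2)→(p1,_,stay)
state=p1 head=0 tape=[_]22_   (p1,_)→(p0,2,right)
state=p0 head=1 tape=2[2]2_   (p0,2)→(p1,_,stay)
state=p1 head=1 tape=2[_]2_   (p1,_)→(p0,2,right)
state=p0 head=2 tape=22[2]_   (p0,2)→(p1,_,stay)
state=p1 head=2 tape=22[_]_   (p1,_)→(p0,2,right)
state=p0 head=3 tape=222[_]   (p0,_)→(p2,1,stay)
state=p2 head=3 tape=222[1]
The non-blank tape span at halt is 2221.

2221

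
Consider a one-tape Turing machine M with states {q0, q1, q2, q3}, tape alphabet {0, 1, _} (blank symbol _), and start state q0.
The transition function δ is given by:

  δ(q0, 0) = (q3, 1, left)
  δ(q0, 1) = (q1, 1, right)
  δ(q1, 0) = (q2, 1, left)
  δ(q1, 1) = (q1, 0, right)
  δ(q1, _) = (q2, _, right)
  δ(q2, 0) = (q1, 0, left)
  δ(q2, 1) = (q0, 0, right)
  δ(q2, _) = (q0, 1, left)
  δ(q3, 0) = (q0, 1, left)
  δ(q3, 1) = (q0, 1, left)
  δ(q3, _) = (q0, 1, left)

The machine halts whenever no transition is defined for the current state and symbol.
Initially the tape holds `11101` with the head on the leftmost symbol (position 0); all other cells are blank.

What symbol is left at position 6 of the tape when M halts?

1

q0 | [1]1101__   read 1 → write 1, move right, go to q1
q1 | 1[1]101__   read 1 → write 0, move right, go to q1
q1 | 10[1]01__   read 1 → write 0, move right, go to q1
q1 | 100[0]1__   read 0 → write 1, move left, go to q2
q2 | 10[0]11__   read 0 → write 0, move left, go to q1
q1 | 1[0]011__   read 0 → write 1, move left, go to q2
q2 | [1]1011__   read 1 → write 0, move right, go to q0
q0 | 0[1]011__   read 1 → write 1, move right, go to q1
q1 | 01[0]11__   read 0 → write 1, move left, go to q2
q2 | 0[1]111__   read 1 → write 0, move right, go to q0
q0 | 00[1]11__   read 1 → write 1, move right, go to q1
q1 | 001[1]1__   read 1 → write 0, move right, go to q1
q1 | 0010[1]__   read 1 → write 0, move right, go to q1
q1 | 00100[_]_   read _ → write _, move right, go to q2
q2 | 00100_[_]   read _ → write 1, move left, go to q0
q0 | 00100[_]1
Cell 6 holds 1 when M halts.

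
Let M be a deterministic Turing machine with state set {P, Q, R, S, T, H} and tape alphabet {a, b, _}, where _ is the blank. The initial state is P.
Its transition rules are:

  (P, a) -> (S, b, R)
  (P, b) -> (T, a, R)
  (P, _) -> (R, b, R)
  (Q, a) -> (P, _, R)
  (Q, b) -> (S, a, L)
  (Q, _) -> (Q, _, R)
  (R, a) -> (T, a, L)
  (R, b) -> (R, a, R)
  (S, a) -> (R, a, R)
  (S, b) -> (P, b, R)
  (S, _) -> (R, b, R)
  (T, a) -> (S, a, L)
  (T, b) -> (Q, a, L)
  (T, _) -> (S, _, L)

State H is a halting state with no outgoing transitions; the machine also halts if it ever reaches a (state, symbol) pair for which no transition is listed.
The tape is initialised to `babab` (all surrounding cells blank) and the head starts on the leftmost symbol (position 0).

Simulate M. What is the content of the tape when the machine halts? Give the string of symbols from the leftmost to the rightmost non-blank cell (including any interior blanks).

bbbaa

P | __[b]abab_   read b → write a, move R, go to T
T | __a[a]bab_   read a → write a, move L, go to S
S | __[a]abab_   read a → write a, move R, go to R
R | __a[a]bab_   read a → write a, move L, go to T
T | __[a]abab_   read a → write a, move L, go to S
S | _[_]aabab_   read _ → write b, move R, go to R
R | _b[a]abab_   read a → write a, move L, go to T
T | _[b]aabab_   read b → write a, move L, go to Q
Q | [_]aaabab_   read _ → write _, move R, go to Q
Q | _[a]aabab_   read a → write _, move R, go to P
P | __[a]abab_   read a → write b, move R, go to S
S | __b[a]bab_   read a → write a, move R, go to R
R | __ba[b]ab_   read b → write a, move R, go to R
R | __baa[a]b_   read a → write a, move L, go to T
T | __ba[a]ab_   read a → write a, move L, go to S
S | __b[a]aab_   read a → write a, move R, go to R
R | __ba[a]ab_   read a → write a, move L, go to T
T | __b[a]aab_   read a → write a, move L, go to S
S | __[b]aaab_   read b → write b, move R, go to P
P | __b[a]aab_   read a → write b, move R, go to S
S | __bb[a]ab_   read a → write a, move R, go to R
R | __bba[a]b_   read a → write a, move L, go to T
T | __bb[a]ab_   read a → write a, move L, go to S
S | __b[b]aab_   read b → write b, move R, go to P
P | __bb[a]ab_   read a → write b, move R, go to S
S | __bbb[a]b_   read a → write a, move R, go to R
R | __bbba[b]_   read b → write a, move R, go to R
R | __bbbaa[_]
The non-blank tape span at halt is bbbaa.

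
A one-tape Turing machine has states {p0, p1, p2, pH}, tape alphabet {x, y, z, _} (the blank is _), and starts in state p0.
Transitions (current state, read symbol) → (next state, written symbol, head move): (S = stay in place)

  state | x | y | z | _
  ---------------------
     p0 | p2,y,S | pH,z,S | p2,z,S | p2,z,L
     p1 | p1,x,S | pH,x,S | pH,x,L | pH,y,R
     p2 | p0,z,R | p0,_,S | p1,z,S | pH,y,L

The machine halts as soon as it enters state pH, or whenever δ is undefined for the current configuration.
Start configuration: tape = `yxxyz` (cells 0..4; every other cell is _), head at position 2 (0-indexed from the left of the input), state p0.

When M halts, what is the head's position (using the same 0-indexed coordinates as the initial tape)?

1

p0 | yx[x]yz   read x → write y, move S, go to p2
p2 | yx[y]yz   read y → write _, move S, go to p0
p0 | yx[_]yz   read _ → write z, move L, go to p2
p2 | y[x]zyz   read x → write z, move R, go to p0
p0 | yz[z]yz   read z → write z, move S, go to p2
p2 | yz[z]yz   read z → write z, move S, go to p1
p1 | yz[z]yz   read z → write x, move L, go to pH
pH | y[z]xyz
At halt the head is at cell 1.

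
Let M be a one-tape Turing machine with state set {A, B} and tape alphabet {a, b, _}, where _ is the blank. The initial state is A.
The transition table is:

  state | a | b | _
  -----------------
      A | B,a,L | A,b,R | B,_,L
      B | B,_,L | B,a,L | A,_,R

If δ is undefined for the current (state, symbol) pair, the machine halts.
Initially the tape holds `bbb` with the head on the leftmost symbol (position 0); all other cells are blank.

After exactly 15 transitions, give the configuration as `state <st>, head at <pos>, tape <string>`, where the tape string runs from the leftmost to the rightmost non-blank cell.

state B, head at -1, tape aaa

A | _[b]bb_   read b → write b, move R, go to A
A | _b[b]b_   read b → write b, move R, go to A
A | _bb[b]_   read b → write b, move R, go to A
A | _bbb[_]   read _ → write _, move L, go to B
B | _bb[b]_   read b → write a, move L, go to B
B | _b[b]a_   read b → write a, move L, go to B
B | _[b]aa_   read b → write a, move L, go to B
B | [_]aaa_   read _ → write _, move R, go to A
A | _[a]aa_   read a → write a, move L, go to B
B | [_]aaa_   read _ → write _, move R, go to A
A | _[a]aa_   read a → write a, move L, go to B
B | [_]aaa_   read _ → write _, move R, go to A
A | _[a]aa_   read a → write a, move L, go to B
B | [_]aaa_   read _ → write _, move R, go to A
A | _[a]aa_   read a → write a, move L, go to B
B | [_]aaa_
After 15 steps: state B, head at -1, tape aaa.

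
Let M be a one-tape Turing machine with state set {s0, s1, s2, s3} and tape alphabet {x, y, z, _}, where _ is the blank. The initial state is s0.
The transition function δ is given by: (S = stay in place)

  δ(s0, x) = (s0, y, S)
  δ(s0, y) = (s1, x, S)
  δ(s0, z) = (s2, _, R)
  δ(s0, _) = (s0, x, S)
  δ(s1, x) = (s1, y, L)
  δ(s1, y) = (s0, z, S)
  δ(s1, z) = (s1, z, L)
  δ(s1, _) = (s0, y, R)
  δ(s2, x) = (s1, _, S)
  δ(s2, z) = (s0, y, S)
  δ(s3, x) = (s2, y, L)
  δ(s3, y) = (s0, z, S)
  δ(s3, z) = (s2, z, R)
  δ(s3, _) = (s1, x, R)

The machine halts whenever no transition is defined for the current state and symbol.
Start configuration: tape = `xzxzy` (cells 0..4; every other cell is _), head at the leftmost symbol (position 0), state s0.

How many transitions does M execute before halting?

state=s0 head=0 tape=_[x]zxzy   (s0,x)→(s0,y,S)
state=s0 head=0 tape=_[y]zxzy   (s0,y)→(s1,x,S)
state=s1 head=0 tape=_[x]zxzy   (s1,x)→(s1,y,L)
state=s1 head=-1 tape=[_]yzxzy   (s1,_)→(s0,y,R)
state=s0 head=0 tape=y[y]zxzy   (s0,y)→(s1,x,S)
state=s1 head=0 tape=y[x]zxzy   (s1,x)→(s1,y,L)
state=s1 head=-1 tape=[y]yzxzy   (s1,y)→(s0,z,S)
state=s0 head=-1 tape=[z]yzxzy   (s0,z)→(s2,_,R)
state=s2 head=0 tape=_[y]zxzy
M halts after 8 transitions.

8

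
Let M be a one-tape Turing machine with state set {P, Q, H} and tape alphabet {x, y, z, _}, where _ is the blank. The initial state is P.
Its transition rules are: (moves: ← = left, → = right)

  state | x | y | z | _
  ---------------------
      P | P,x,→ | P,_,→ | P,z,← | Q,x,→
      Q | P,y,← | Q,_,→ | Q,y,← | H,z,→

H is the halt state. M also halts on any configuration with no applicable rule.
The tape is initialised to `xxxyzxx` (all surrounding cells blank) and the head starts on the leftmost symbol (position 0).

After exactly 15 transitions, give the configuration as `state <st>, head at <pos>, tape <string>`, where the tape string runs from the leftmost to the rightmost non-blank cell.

state H, head at 9, tape xxx__xxxz

state=P head=0 tape=[x]xxyzxx___   (P,x)→(P,x,→)
state=P head=1 tape=x[x]xyzxx___   (P,x)→(P,x,→)
state=P head=2 tape=xx[x]yzxx___   (P,x)→(P,x,→)
state=P head=3 tape=xxx[y]zxx___   (P,y)→(P,_,→)
state=P head=4 tape=xxx_[z]xx___   (P,z)→(P,z,←)
state=P head=3 tape=xxx[_]zxx___   (P,_)→(Q,x,→)
state=Q head=4 tape=xxxx[z]xx___   (Q,z)→(Q,y,←)
state=Q head=3 tape=xxx[x]yxx___   (Q,x)→(P,y,←)
state=P head=2 tape=xx[x]yyxx___   (P,x)→(P,x,→)
state=P head=3 tape=xxx[y]yxx___   (P,y)→(P,_,→)
state=P head=4 tape=xxx_[y]xx___   (P,y)→(P,_,→)
state=P head=5 tape=xxx__[x]x___   (P,x)→(P,x,→)
state=P head=6 tape=xxx__x[x]___   (P,x)→(P,x,→)
state=P head=7 tape=xxx__xx[_]__   (P,_)→(Q,x,→)
state=Q head=8 tape=xxx__xxx[_]_   (Q,_)→(H,z,→)
state=H head=9 tape=xxx__xxxz[_]
After 15 steps: state H, head at 9, tape xxx__xxxz.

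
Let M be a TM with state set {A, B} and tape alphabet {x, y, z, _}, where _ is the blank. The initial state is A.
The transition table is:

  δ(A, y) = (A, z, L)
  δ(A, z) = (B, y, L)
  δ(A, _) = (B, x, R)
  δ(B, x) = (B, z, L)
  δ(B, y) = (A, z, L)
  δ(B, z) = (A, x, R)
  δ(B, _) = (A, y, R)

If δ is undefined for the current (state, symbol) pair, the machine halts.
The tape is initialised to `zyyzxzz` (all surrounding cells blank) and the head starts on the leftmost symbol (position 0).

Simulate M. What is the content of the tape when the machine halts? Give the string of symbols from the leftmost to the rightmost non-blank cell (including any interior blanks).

xxzzyyyzxzz

A | ____[z]yyzxzz   read z → write y, move L, go to B
B | ___[_]yyyzxzz   read _ → write y, move R, go to A
A | ___y[y]yyzxzz   read y → write z, move L, go to A
A | ___[y]zyyzxzz   read y → write z, move L, go to A
A | __[_]zzyyzxzz   read _ → write x, move R, go to B
B | __x[z]zyyzxzz   read z → write x, move R, go to A
A | __xx[z]yyzxzz   read z → write y, move L, go to B
B | __x[x]yyyzxzz   read x → write z, move L, go to B
B | __[x]zyyyzxzz   read x → write z, move L, go to B
B | _[_]zzyyyzxzz   read _ → write y, move R, go to A
A | _y[z]zyyyzxzz   read z → write y, move L, go to B
B | _[y]yzyyyzxzz   read y → write z, move L, go to A
A | [_]zyzyyyzxzz   read _ → write x, move R, go to B
B | x[z]yzyyyzxzz   read z → write x, move R, go to A
A | xx[y]zyyyzxzz   read y → write z, move L, go to A
A | x[x]zzyyyzxzz
The non-blank tape span at halt is xxzzyyyzxzz.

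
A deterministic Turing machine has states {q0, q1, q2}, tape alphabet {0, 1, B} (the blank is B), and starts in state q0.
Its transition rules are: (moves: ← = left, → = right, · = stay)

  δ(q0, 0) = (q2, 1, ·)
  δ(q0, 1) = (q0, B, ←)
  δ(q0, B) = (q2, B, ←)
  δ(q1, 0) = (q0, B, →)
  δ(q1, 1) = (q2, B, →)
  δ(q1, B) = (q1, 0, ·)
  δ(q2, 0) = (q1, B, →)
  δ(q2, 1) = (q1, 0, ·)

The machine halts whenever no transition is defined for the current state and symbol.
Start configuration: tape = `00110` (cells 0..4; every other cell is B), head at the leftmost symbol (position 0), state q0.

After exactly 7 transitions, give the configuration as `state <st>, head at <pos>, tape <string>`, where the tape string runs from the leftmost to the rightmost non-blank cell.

state=q0 head=0 tape=[0]0110   (q0,0)→(q2,1,·)
state=q2 head=0 tape=[1]0110   (q2,1)→(q1,0,·)
state=q1 head=0 tape=[0]0110   (q1,0)→(q0,B,→)
state=q0 head=1 tape=B[0]110   (q0,0)→(q2,1,·)
state=q2 head=1 tape=B[1]110   (q2,1)→(q1,0,·)
state=q1 head=1 tape=B[0]110   (q1,0)→(q0,B,→)
state=q0 head=2 tape=BB[1]10   (q0,1)→(q0,B,←)
state=q0 head=1 tape=B[B]B10
After 7 steps: state q0, head at 1, tape 10.

state q0, head at 1, tape 10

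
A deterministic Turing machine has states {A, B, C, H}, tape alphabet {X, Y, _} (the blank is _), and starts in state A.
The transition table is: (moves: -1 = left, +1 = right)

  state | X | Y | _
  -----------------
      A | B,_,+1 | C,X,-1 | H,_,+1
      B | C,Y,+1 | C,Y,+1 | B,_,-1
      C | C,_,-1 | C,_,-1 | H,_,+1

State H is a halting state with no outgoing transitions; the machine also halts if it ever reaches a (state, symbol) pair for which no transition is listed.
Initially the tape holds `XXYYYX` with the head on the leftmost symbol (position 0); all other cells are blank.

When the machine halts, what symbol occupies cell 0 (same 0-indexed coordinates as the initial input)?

_

state=A head=0 tape=[X]XYYYX   (A,X)→(B,_,+1)
state=B head=1 tape=_[X]YYYX   (B,X)→(C,Y,+1)
state=C head=2 tape=_Y[Y]YYX   (C,Y)→(C,_,-1)
state=C head=1 tape=_[Y]_YYX   (C,Y)→(C,_,-1)
state=C head=0 tape=[_]__YYX   (C,_)→(H,_,+1)
state=H head=1 tape=_[_]_YYX
Cell 0 holds _ when M halts.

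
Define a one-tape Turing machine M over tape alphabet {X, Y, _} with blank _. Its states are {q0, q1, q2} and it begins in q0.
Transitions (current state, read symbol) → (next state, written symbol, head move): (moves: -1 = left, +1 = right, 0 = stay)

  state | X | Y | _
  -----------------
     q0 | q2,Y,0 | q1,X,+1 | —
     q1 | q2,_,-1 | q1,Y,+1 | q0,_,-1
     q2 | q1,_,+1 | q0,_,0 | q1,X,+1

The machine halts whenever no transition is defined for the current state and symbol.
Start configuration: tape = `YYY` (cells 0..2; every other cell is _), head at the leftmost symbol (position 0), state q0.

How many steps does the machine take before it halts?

8

state=q0 head=0 tape=[Y]YY_   (q0,Y)→(q1,X,+1)
state=q1 head=1 tape=X[Y]Y_   (q1,Y)→(q1,Y,+1)
state=q1 head=2 tape=XY[Y]_   (q1,Y)→(q1,Y,+1)
state=q1 head=3 tape=XYY[_]   (q1,_)→(q0,_,-1)
state=q0 head=2 tape=XY[Y]_   (q0,Y)→(q1,X,+1)
state=q1 head=3 tape=XYX[_]   (q1,_)→(q0,_,-1)
state=q0 head=2 tape=XY[X]_   (q0,X)→(q2,Y,0)
state=q2 head=2 tape=XY[Y]_   (q2,Y)→(q0,_,0)
state=q0 head=2 tape=XY[_]_
M halts after 8 transitions.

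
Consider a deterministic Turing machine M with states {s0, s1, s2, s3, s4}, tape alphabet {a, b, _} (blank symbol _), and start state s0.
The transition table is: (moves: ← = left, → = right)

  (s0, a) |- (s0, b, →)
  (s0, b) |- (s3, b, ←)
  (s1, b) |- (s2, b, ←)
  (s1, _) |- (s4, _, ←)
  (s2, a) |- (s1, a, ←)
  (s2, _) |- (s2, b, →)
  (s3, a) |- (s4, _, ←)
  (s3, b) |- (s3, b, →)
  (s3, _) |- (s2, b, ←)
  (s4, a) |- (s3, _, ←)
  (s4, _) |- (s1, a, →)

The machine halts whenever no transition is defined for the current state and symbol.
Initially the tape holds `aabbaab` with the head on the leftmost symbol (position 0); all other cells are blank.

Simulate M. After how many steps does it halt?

7

s0 | [a]abbaab   read a → write b, move →, go to s0
s0 | b[a]bbaab   read a → write b, move →, go to s0
s0 | bb[b]baab   read b → write b, move ←, go to s3
s3 | b[b]bbaab   read b → write b, move →, go to s3
s3 | bb[b]baab   read b → write b, move →, go to s3
s3 | bbb[b]aab   read b → write b, move →, go to s3
s3 | bbbb[a]ab   read a → write _, move ←, go to s4
s4 | bbb[b]_ab
M halts after 7 transitions.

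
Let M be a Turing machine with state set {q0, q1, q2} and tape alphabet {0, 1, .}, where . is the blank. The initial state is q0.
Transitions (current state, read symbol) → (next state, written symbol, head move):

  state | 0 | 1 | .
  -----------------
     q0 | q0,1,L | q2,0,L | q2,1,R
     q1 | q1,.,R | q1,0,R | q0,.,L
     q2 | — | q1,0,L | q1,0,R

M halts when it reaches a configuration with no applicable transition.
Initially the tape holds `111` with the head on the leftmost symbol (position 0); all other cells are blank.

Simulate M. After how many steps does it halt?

25

state=q0 head=0 tape=.[1]11..   (q0,1)→(q2,0,L)
state=q2 head=-1 tape=[.]011..   (q2,.)→(q1,0,R)
state=q1 head=0 tape=0[0]11..   (q1,0)→(q1,.,R)
state=q1 head=1 tape=0.[1]1..   (q1,1)→(q1,0,R)
state=q1 head=2 tape=0.0[1]..   (q1,1)→(q1,0,R)
state=q1 head=3 tape=0.00[.].   (q1,.)→(q0,.,L)
state=q0 head=2 tape=0.0[0]..   (q0,0)→(q0,1,L)
state=q0 head=1 tape=0.[0]1..   (q0,0)→(q0,1,L)
state=q0 head=0 tape=0[.]11..   (q0,.)→(q2,1,R)
state=q2 head=1 tape=01[1]1..   (q2,1)→(q1,0,L)
state=q1 head=0 tape=0[1]01..   (q1,1)→(q1,0,R)
state=q1 head=1 tape=00[0]1..   (q1,0)→(q1,.,R)
state=q1 head=2 tape=00.[1]..   (q1,1)→(q1,0,R)
state=q1 head=3 tape=00.0[.].   (q1,.)→(q0,.,L)
state=q0 head=2 tape=00.[0]..   (q0,0)→(q0,1,L)
state=q0 head=1 tape=00[.]1..   (q0,.)→(q2,1,R)
state=q2 head=2 tape=001[1]..   (q2,1)→(q1,0,L)
state=q1 head=1 tape=00[1]0..   (q1,1)→(q1,0,R)
state=q1 head=2 tape=000[0]..   (q1,0)→(q1,.,R)
state=q1 head=3 tape=000.[.].   (q1,.)→(q0,.,L)
state=q0 head=2 tape=000[.]..   (q0,.)→(q2,1,R)
state=q2 head=3 tape=0001[.].   (q2,.)→(q1,0,R)
state=q1 head=4 tape=00010[.]   (q1,.)→(q0,.,L)
state=q0 head=3 tape=0001[0].   (q0,0)→(q0,1,L)
state=q0 head=2 tape=000[1]1.   (q0,1)→(q2,0,L)
state=q2 head=1 tape=00[0]01.
M halts after 25 transitions.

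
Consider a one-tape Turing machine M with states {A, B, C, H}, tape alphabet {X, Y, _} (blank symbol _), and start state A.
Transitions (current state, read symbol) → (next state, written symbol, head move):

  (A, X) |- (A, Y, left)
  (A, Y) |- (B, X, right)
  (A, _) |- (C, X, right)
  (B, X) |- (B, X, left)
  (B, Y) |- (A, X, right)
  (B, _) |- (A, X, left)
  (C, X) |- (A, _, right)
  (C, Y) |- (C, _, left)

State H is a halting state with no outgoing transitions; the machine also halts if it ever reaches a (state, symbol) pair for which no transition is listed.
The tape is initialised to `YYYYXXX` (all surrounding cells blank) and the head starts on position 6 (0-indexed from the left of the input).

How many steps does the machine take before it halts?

state=A head=6 tape=YYYYXX[X]__   (A,X)→(A,Y,left)
state=A head=5 tape=YYYYX[X]Y__   (A,X)→(A,Y,left)
state=A head=4 tape=YYYY[X]YY__   (A,X)→(A,Y,left)
state=A head=3 tape=YYY[Y]YYY__   (A,Y)→(B,X,right)
state=B head=4 tape=YYYX[Y]YY__   (B,Y)→(A,X,right)
state=A head=5 tape=YYYXX[Y]Y__   (A,Y)→(B,X,right)
state=B head=6 tape=YYYXXX[Y]__   (B,Y)→(A,X,right)
state=A head=7 tape=YYYXXXX[_]_   (A,_)→(C,X,right)
state=C head=8 tape=YYYXXXXX[_]
M halts after 8 transitions.

8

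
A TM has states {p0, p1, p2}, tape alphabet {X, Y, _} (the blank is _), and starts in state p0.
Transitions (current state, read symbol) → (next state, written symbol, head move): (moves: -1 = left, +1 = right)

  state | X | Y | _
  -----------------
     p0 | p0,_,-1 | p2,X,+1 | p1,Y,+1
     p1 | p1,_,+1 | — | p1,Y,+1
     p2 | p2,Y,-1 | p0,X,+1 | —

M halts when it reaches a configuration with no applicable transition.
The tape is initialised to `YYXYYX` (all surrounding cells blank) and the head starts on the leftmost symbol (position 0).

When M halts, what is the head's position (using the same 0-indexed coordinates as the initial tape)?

3

p0 | _[Y]YXYYX   read Y → write X, move +1, go to p2
p2 | _X[Y]XYYX   read Y → write X, move +1, go to p0
p0 | _XX[X]YYX   read X → write _, move -1, go to p0
p0 | _X[X]_YYX   read X → write _, move -1, go to p0
p0 | _[X]__YYX   read X → write _, move -1, go to p0
p0 | [_]___YYX   read _ → write Y, move +1, go to p1
p1 | Y[_]__YYX   read _ → write Y, move +1, go to p1
p1 | YY[_]_YYX   read _ → write Y, move +1, go to p1
p1 | YYY[_]YYX   read _ → write Y, move +1, go to p1
p1 | YYYY[Y]YX
At halt the head is at cell 3.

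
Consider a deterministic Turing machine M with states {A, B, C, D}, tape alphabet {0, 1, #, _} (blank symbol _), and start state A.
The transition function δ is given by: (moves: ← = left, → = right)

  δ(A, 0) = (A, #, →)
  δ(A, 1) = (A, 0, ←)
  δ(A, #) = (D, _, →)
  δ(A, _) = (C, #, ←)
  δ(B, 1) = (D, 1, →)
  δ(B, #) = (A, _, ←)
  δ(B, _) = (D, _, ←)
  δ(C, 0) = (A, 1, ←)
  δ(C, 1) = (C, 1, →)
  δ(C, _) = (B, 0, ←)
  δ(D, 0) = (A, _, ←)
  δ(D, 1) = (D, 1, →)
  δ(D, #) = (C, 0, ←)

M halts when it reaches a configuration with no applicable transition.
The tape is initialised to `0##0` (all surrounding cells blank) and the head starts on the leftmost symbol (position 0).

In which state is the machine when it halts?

A | ____[0]##0   read 0 → write #, move →, go to A
A | ____#[#]#0   read # → write _, move →, go to D
D | ____#_[#]0   read # → write 0, move ←, go to C
C | ____#[_]00   read _ → write 0, move ←, go to B
B | ____[#]000   read # → write _, move ←, go to A
A | ___[_]_000   read _ → write #, move ←, go to C
C | __[_]#_000   read _ → write 0, move ←, go to B
B | _[_]0#_000   read _ → write _, move ←, go to D
D | [_]_0#_000
No transition is defined for (D, _); M halts in state D.

D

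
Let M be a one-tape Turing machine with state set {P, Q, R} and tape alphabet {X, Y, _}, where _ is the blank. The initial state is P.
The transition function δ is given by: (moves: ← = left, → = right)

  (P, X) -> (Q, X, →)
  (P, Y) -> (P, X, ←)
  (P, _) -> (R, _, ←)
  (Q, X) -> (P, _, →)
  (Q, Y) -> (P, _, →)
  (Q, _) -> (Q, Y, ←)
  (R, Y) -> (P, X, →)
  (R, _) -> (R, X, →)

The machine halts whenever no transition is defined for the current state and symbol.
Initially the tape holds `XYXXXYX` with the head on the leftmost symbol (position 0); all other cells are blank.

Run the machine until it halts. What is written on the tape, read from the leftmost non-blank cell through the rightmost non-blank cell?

state=P head=0 tape=[X]YXXXYX_   (P,X)→(Q,X,→)
state=Q head=1 tape=X[Y]XXXYX_   (Q,Y)→(P,_,→)
state=P head=2 tape=X_[X]XXYX_   (P,X)→(Q,X,→)
state=Q head=3 tape=X_X[X]XYX_   (Q,X)→(P,_,→)
state=P head=4 tape=X_X_[X]YX_   (P,X)→(Q,X,→)
state=Q head=5 tape=X_X_X[Y]X_   (Q,Y)→(P,_,→)
state=P head=6 tape=X_X_X_[X]_   (P,X)→(Q,X,→)
state=Q head=7 tape=X_X_X_X[_]   (Q,_)→(Q,Y,←)
state=Q head=6 tape=X_X_X_[X]Y   (Q,X)→(P,_,→)
state=P head=7 tape=X_X_X__[Y]   (P,Y)→(P,X,←)
state=P head=6 tape=X_X_X_[_]X   (P,_)→(R,_,←)
state=R head=5 tape=X_X_X[_]_X   (R,_)→(R,X,→)
state=R head=6 tape=X_X_XX[_]X   (R,_)→(R,X,→)
state=R head=7 tape=X_X_XXX[X]
The non-blank tape span at halt is X_X_XXXX.

X_X_XXXX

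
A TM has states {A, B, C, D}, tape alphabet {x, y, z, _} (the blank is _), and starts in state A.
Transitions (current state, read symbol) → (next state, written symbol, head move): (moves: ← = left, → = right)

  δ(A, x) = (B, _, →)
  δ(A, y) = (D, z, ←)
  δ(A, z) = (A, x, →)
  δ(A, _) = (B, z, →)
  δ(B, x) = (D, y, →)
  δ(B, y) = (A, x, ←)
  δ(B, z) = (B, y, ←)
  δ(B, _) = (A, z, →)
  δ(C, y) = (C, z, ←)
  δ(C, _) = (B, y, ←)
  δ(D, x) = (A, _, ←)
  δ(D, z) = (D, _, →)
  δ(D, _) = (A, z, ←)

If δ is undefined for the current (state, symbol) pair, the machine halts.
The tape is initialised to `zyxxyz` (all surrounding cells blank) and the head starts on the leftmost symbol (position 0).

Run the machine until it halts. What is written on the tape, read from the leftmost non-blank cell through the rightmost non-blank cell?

state=A head=0 tape=_[z]yxxyz   (A,z)→(A,x,→)
state=A head=1 tape=_x[y]xxyz   (A,y)→(D,z,←)
state=D head=0 tape=_[x]zxxyz   (D,x)→(A,_,←)
state=A head=-1 tape=[_]_zxxyz   (A,_)→(B,z,→)
state=B head=0 tape=z[_]zxxyz   (B,_)→(A,z,→)
state=A head=1 tape=zz[z]xxyz   (A,z)→(A,x,→)
state=A head=2 tape=zzx[x]xyz   (A,x)→(B,_,→)
state=B head=3 tape=zzx_[x]yz   (B,x)→(D,y,→)
state=D head=4 tape=zzx_y[y]z
The non-blank tape span at halt is zzx_yyz.

zzx_yyz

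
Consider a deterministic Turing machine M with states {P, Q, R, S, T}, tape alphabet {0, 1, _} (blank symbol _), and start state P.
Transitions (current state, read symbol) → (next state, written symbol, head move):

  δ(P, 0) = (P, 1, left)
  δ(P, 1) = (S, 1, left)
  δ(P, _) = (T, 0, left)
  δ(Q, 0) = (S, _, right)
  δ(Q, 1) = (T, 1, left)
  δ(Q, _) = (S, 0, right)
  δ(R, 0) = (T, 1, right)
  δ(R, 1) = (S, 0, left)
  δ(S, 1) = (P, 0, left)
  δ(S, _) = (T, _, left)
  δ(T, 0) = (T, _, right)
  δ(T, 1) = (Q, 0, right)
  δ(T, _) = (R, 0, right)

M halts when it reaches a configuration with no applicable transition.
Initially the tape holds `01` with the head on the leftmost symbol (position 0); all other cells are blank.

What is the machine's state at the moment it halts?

R

P | __[0]1___   read 0 → write 1, move left, go to P
P | _[_]11___   read _ → write 0, move left, go to T
T | [_]011___   read _ → write 0, move right, go to R
R | 0[0]11___   read 0 → write 1, move right, go to T
T | 01[1]1___   read 1 → write 0, move right, go to Q
Q | 010[1]___   read 1 → write 1, move left, go to T
T | 01[0]1___   read 0 → write _, move right, go to T
T | 01_[1]___   read 1 → write 0, move right, go to Q
Q | 01_0[_]__   read _ → write 0, move right, go to S
S | 01_00[_]_   read _ → write _, move left, go to T
T | 01_0[0]__   read 0 → write _, move right, go to T
T | 01_0_[_]_   read _ → write 0, move right, go to R
R | 01_0_0[_]
No transition is defined for (R, _); M halts in state R.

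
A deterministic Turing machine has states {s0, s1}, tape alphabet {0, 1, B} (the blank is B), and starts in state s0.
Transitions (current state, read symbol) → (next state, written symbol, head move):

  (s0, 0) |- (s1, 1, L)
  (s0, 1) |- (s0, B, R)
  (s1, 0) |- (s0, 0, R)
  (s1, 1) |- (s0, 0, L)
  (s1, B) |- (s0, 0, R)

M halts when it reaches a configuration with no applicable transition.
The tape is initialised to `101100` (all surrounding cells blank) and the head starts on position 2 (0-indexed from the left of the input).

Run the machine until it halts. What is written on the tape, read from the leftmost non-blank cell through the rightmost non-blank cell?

state=s0 head=2 tape=10[1]100B   (s0,1)→(s0,B,R)
state=s0 head=3 tape=10B[1]00B   (s0,1)→(s0,B,R)
state=s0 head=4 tape=10BB[0]0B   (s0,0)→(s1,1,L)
state=s1 head=3 tape=10B[B]10B   (s1,B)→(s0,0,R)
state=s0 head=4 tape=10B0[1]0B   (s0,1)→(s0,B,R)
state=s0 head=5 tape=10B0B[0]B   (s0,0)→(s1,1,L)
state=s1 head=4 tape=10B0[B]1B   (s1,B)→(s0,0,R)
state=s0 head=5 tape=10B00[1]B   (s0,1)→(s0,B,R)
state=s0 head=6 tape=10B00B[B]
The non-blank tape span at halt is 10B00.

10B00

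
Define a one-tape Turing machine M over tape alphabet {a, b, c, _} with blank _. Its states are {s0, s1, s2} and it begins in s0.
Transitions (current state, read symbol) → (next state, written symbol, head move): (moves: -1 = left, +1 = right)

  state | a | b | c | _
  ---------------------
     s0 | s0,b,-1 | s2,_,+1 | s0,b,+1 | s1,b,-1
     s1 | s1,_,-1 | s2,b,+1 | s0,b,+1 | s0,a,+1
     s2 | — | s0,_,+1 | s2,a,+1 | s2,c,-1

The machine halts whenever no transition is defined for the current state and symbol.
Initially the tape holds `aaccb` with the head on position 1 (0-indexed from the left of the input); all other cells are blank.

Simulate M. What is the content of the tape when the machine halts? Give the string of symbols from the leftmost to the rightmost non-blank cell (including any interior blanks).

a___aaacc

state=s0 head=1 tape=__a[a]ccb__   (s0,a)→(s0,b,-1)
state=s0 head=0 tape=__[a]bccb__   (s0,a)→(s0,b,-1)
state=s0 head=-1 tape=_[_]bbccb__   (s0,_)→(s1,b,-1)
state=s1 head=-2 tape=[_]bbbccb__   (s1,_)→(s0,a,+1)
state=s0 head=-1 tape=a[b]bbccb__   (s0,b)→(s2,_,+1)
state=s2 head=0 tape=a_[b]bccb__   (s2,b)→(s0,_,+1)
state=s0 head=1 tape=a__[b]ccb__   (s0,b)→(s2,_,+1)
state=s2 head=2 tape=a___[c]cb__   (s2,c)→(s2,a,+1)
state=s2 head=3 tape=a___a[c]b__   (s2,c)→(s2,a,+1)
state=s2 head=4 tape=a___aa[b]__   (s2,b)→(s0,_,+1)
state=s0 head=5 tape=a___aa_[_]_   (s0,_)→(s1,b,-1)
state=s1 head=4 tape=a___aa[_]b_   (s1,_)→(s0,a,+1)
state=s0 head=5 tape=a___aaa[b]_   (s0,b)→(s2,_,+1)
state=s2 head=6 tape=a___aaa_[_]   (s2,_)→(s2,c,-1)
state=s2 head=5 tape=a___aaa[_]c   (s2,_)→(s2,c,-1)
state=s2 head=4 tape=a___aa[a]cc
The non-blank tape span at halt is a___aaacc.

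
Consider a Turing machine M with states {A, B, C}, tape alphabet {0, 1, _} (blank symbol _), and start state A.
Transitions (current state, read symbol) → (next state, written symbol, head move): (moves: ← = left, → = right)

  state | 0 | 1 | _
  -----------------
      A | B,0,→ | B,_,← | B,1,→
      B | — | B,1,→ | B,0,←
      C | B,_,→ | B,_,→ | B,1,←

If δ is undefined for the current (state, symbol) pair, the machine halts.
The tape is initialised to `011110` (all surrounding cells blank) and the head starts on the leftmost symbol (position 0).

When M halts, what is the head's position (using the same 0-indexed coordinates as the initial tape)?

5

A | [0]11110   read 0 → write 0, move →, go to B
B | 0[1]1110   read 1 → write 1, move →, go to B
B | 01[1]110   read 1 → write 1, move →, go to B
B | 011[1]10   read 1 → write 1, move →, go to B
B | 0111[1]0   read 1 → write 1, move →, go to B
B | 01111[0]
At halt the head is at cell 5.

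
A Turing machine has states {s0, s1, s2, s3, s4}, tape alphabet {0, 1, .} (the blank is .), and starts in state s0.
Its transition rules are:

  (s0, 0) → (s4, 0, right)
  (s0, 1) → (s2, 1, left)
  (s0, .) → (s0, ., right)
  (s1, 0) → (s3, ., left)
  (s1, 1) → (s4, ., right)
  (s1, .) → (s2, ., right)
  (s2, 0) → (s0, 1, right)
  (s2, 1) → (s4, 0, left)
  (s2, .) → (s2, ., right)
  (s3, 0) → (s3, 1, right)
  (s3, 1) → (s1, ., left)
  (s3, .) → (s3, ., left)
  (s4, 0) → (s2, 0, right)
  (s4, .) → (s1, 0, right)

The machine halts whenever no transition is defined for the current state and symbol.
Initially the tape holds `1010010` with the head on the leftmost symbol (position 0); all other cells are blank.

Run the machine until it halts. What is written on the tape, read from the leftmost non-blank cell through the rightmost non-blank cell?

s0 | ..[1]010010   read 1 → write 1, move left, go to s2
s2 | .[.]1010010   read . → write ., move right, go to s2
s2 | ..[1]010010   read 1 → write 0, move left, go to s4
s4 | .[.]0010010   read . → write 0, move right, go to s1
s1 | .0[0]010010   read 0 → write ., move left, go to s3
s3 | .[0].010010   read 0 → write 1, move right, go to s3
s3 | .1[.]010010   read . → write ., move left, go to s3
s3 | .[1].010010   read 1 → write ., move left, go to s1
s1 | [.]..010010   read . → write ., move right, go to s2
s2 | .[.].010010   read . → write ., move right, go to s2
s2 | ..[.]010010   read . → write ., move right, go to s2
s2 | ...[0]10010   read 0 → write 1, move right, go to s0
s0 | ...1[1]0010   read 1 → write 1, move left, go to s2
s2 | ...[1]10010   read 1 → write 0, move left, go to s4
s4 | ..[.]010010   read . → write 0, move right, go to s1
s1 | ..0[0]10010   read 0 → write ., move left, go to s3
s3 | ..[0].10010   read 0 → write 1, move right, go to s3
s3 | ..1[.]10010   read . → write ., move left, go to s3
s3 | ..[1].10010   read 1 → write ., move left, go to s1
s1 | .[.]..10010   read . → write ., move right, go to s2
s2 | ..[.].10010   read . → write ., move right, go to s2
s2 | ...[.]10010   read . → write ., move right, go to s2
s2 | ....[1]0010   read 1 → write 0, move left, go to s4
s4 | ...[.]00010   read . → write 0, move right, go to s1
s1 | ...0[0]0010   read 0 → write ., move left, go to s3
s3 | ...[0].0010   read 0 → write 1, move right, go to s3
s3 | ...1[.]0010   read . → write ., move left, go to s3
s3 | ...[1].0010   read 1 → write ., move left, go to s1
s1 | ..[.]..0010   read . → write ., move right, go to s2
s2 | ...[.].0010   read . → write ., move right, go to s2
s2 | ....[.]0010   read . → write ., move right, go to s2
s2 | .....[0]010   read 0 → write 1, move right, go to s0
s0 | .....1[0]10   read 0 → write 0, move right, go to s4
s4 | .....10[1]0
The non-blank tape span at halt is 1010.

1010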